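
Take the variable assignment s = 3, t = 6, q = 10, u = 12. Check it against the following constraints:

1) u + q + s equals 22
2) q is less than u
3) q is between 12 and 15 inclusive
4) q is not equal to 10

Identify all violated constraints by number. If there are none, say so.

No — constraints 1, 3, and 4 are not satisfied.

1) u + q + s = 12 + 10 + 3 = 25, not 22  false
2) q = 10, u = 12; 10 < 12  true
3) q = 10 is outside [12, 15]  false
4) q = 10, but 10 is required to differ  false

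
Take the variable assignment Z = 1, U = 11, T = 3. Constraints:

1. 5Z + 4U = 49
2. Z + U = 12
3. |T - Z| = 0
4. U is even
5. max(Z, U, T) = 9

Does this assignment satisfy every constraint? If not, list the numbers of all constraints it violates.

Violated: 3, 4, and 5.

1. 5Z + 4U = 5(1) + 4(11) = 49  true
2. Z + U = 1 + 11 = 12  true
3. |3 - 1| = 2, not 0  false
4. U = 11 is odd  false
5. max(1, 11, 3) = 11, not 9  false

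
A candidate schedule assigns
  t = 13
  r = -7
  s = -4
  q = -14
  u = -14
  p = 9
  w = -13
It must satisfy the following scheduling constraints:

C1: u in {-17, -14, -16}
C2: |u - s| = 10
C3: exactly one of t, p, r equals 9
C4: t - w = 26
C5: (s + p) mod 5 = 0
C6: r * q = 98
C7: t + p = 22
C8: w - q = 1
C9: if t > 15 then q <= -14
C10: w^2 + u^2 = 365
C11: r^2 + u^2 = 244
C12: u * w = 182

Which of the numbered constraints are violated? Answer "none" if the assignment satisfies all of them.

Constraint 11 does not hold.

C1: u = -14 is in {-17, -14, -16}  yes
C2: |-14 - (-4)| = 10  yes
C3: t=13, p=9, r=-7; 1 of them equals 9  yes
C4: t - w = 13 - (-13) = 26  yes
C5: s + p = 5; 5 mod 5 = 0  yes
C6: r * q = -7 * (-14) = 98  yes
C7: t + p = 13 + 9 = 22  yes
C8: w - q = -13 - (-14) = 1  yes
C9: t = 13, not > 15; antecedent false, conditional vacuously true  yes
C10: w^2 + u^2 = (-13)^2 + (-14)^2 = 169 + 196 = 365  yes
C11: r^2 + u^2 = (-7)^2 + (-14)^2 = 49 + 196 = 245, not 244  no
C12: u * w = -14 * (-13) = 182  yes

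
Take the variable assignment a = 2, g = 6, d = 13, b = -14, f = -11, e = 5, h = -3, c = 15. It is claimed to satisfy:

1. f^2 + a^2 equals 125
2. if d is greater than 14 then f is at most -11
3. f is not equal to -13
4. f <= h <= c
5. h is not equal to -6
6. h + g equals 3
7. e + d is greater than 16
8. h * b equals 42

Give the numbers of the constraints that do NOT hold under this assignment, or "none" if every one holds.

No violations.

1. f^2 + a^2 = (-11)^2 + 2^2 = 121 + 4 = 125 — holds.
2. d = 13, not > 14; antecedent false, conditional vacuously true — holds.
3. f = -11, and -11 ≠ -13 — holds.
4. values -11 <= -3 <= 15 — holds.
5. h = -3, and -3 ≠ -6 — holds.
6. h + g = -3 + 6 = 3 — holds.
7. e + d = 5 + 13 = 18; 18 > 16 — holds.
8. h * b = -3 * (-14) = 42 — holds.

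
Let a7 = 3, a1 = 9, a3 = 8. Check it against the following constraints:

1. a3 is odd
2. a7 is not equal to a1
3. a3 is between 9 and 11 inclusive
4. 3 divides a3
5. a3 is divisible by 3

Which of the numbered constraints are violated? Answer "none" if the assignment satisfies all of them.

No — constraints 1, 3, 4, and 5 are not satisfied.

1. a3 = 8 is even — fails.
2. a7 = 3, a1 = 9; distinct — holds.
3. a3 = 8 is outside [9, 11] — fails.
4. 8 = 3*2 + 2, so 3 does not divide 8 — fails.
5. 8 = 3*2 + 2, so 3 does not divide 8 — fails.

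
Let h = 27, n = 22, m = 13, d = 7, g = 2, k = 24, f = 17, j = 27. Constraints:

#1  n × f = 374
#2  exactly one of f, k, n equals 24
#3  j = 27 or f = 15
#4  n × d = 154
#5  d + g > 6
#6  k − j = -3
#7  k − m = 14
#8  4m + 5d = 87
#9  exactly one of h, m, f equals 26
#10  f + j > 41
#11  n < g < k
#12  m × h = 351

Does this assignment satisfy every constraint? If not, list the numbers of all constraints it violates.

#1 n × f = 22 × 17 = 374 — OK.
#2 f=17, k=24, n=22; 1 of them equals 24 — OK.
#3 j = 27 = 27 (first disjunct) — OK.
#4 n × d = 22 × 7 = 154 — OK.
#5 d + g = 7 + 2 = 9; 9 > 6 — OK.
#6 k − j = 24 − 27 = -3 — OK.
#7 k − m = 24 − 13 = 11, not 14 — violated.
#8 4m + 5d = 4(13) + 5(7) = 87 — OK.
#9 h=27, m=13, f=17; 0 of them equal 26, not exactly one — violated.
#10 f + j = 17 + 27 = 44; 44 > 41 — OK.
#11 values 22, 2, 24; n = 22 is not < g = 2 — violated.
#12 m × h = 13 × 27 = 351 — OK.

The assignment fails constraints 7, 9, 11.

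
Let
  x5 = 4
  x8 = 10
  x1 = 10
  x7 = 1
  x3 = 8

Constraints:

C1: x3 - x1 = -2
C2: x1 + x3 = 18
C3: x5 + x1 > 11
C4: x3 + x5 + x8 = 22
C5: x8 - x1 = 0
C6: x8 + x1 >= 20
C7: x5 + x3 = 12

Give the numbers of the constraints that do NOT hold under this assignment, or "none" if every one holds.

No violations.

C1: x3 - x1 = 8 - 10 = -2  yes
C2: x1 + x3 = 10 + 8 = 18  yes
C3: x5 + x1 = 4 + 10 = 14; 14 > 11  yes
C4: x3 + x5 + x8 = 8 + 4 + 10 = 22  yes
C5: x8 - x1 = 10 - 10 = 0  yes
C6: x8 + x1 = 10 + 10 = 20; 20 ≥ 20  yes
C7: x5 + x3 = 4 + 8 = 12  yes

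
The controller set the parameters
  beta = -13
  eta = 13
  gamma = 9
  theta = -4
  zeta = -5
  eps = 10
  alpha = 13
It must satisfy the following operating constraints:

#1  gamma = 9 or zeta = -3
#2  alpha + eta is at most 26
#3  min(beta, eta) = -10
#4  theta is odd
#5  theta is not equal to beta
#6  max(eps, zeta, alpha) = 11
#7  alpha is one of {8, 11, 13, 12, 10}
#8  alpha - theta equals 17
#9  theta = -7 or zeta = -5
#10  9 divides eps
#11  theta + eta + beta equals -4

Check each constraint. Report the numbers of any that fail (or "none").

Constraints 3, 4, 6, and 10 do not hold.

#1 gamma = 9 = 9 (first disjunct)  ✔
#2 alpha + eta = 13 + 13 = 26; 26 ≤ 26  ✔
#3 min(-13, 13) = -13, not -10  ✘
#4 theta = -4 is even  ✘
#5 theta = -4, beta = -13; distinct  ✔
#6 max(10, -5, 13) = 13, not 11  ✘
#7 alpha = 13 is in {8, 11, 13, 12, 10}  ✔
#8 alpha - theta = 13 - (-4) = 17  ✔
#9 theta = -4 ≠ -7, but zeta = -5 = -5 (second disjunct)  ✔
#10 10 = 9*1 + 1, so 9 does not divide 10  ✘
#11 theta + eta + beta = -4 + 13 + (-13) = -4  ✔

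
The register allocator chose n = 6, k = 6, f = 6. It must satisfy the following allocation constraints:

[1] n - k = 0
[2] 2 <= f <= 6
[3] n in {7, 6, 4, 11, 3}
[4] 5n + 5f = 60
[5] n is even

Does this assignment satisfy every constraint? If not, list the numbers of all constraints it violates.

[1] n - k = 6 - 6 = 0  true
[2] f = 6 lies in [2, 6]  true
[3] n = 6 is in {7, 6, 4, 11, 3}  true
[4] 5n + 5f = 5(6) + 5(6) = 60  true
[5] n = 6 is even  true

None — every constraint holds.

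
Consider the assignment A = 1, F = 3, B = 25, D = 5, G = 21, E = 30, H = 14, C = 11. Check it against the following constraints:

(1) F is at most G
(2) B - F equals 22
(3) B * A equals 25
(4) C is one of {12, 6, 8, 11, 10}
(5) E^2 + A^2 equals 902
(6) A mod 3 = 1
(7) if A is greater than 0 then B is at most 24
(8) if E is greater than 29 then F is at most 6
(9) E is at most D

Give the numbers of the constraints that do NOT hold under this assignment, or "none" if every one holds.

(1) F = 3, G = 21; 3 ≤ 21 — OK.
(2) B - F = 25 - 3 = 22 — OK.
(3) B * A = 25 * 1 = 25 — OK.
(4) C = 11 is in {12, 6, 8, 11, 10} — OK.
(5) E^2 + A^2 = 30^2 + 1^2 = 900 + 1 = 901, not 902 — violated.
(6) 1 mod 3 = 1 — OK.
(7) A = 1 > 0, so we need B ≤ 24; but B = 25 > 24 — violated.
(8) E = 30 > 29, so we need F ≤ 6; F = 3 ≤ 6 — OK.
(9) E = 30, D = 5; 30 > 5 (want ≤) — violated.

Constraints 5, 7, and 9 are violated.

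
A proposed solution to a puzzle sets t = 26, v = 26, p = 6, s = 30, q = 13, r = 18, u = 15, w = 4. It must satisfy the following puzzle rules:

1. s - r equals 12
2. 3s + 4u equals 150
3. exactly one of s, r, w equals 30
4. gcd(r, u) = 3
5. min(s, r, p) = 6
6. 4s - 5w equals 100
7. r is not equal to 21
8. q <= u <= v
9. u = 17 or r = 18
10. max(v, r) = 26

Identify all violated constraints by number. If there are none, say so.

1. s - r = 30 - 18 = 12 — OK.
2. 3s + 4u = 3(30) + 4(15) = 150 — OK.
3. s=30, r=18, w=4; 1 of them equals 30 — OK.
4. gcd(18, 15) = 3 — OK.
5. min(30, 18, 6) = 6 — OK.
6. 4s - 5w = 4(30) - 5(4) = 100 — OK.
7. r = 18, and 18 ≠ 21 — OK.
8. values 13 <= 15 <= 26 — OK.
9. u = 15 ≠ 17, but r = 18 = 18 (second disjunct) — OK.
10. max(26, 18) = 26 — OK.

None — every constraint holds.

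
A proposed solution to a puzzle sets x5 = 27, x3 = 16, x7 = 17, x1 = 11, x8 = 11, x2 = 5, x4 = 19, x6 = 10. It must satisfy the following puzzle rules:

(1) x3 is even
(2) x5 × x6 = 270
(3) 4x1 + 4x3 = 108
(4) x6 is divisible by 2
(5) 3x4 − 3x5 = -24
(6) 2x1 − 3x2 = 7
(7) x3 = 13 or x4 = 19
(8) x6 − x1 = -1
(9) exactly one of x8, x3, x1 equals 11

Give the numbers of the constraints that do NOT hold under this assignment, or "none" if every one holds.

(1) x3 = 16 is even  OK
(2) x5 × x6 = 27 × 10 = 270  OK
(3) 4x1 + 4x3 = 4(11) + 4(16) = 108  OK
(4) 10 / 2 = 5, so 2 divides 10  OK
(5) 3x4 − 3x5 = 3(19) − 3(27) = -24  OK
(6) 2x1 − 3x2 = 2(11) − 3(5) = 7  OK
(7) x3 = 16 ≠ 13, but x4 = 19 = 19 (second disjunct)  OK
(8) x6 − x1 = 10 − 11 = -1  OK
(9) x8=11, x3=16, x1=11; 2 of them equal 11, not exactly one  FAIL

No — constraint 9 is not satisfied.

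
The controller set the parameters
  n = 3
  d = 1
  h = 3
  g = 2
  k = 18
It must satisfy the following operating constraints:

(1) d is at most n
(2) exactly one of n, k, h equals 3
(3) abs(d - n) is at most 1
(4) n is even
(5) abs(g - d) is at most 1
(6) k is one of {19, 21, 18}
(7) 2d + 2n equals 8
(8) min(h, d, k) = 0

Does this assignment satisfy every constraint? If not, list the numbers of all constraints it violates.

(1) d = 1, n = 3; 1 ≤ 3 — holds.
(2) n=3, k=18, h=3; 2 of them equal 3, not exactly one — fails.
(3) abs(1 - 3) = 2; 2 > 1, exceeds bound 1 — fails.
(4) n = 3 is odd — fails.
(5) abs(2 - 1) = 1; 1 ≤ 1 — holds.
(6) k = 18 is in {19, 21, 18} — holds.
(7) 2d + 2n = 2(1) + 2(3) = 8 — holds.
(8) min(3, 1, 18) = 1, not 0 — fails.

Violated: 2, 3, 4, 8.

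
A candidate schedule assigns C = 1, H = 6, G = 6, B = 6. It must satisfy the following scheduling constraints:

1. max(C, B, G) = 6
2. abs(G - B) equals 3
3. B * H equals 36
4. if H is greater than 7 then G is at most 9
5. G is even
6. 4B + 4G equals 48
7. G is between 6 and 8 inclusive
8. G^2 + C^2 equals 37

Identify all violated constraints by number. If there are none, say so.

1. max(1, 6, 6) = 6  ✓
2. abs(6 - 6) = 0, not 3  ✗
3. B * H = 6 * 6 = 36  ✓
4. H = 6, not > 7; antecedent false, conditional vacuously true  ✓
5. G = 6 is even  ✓
6. 4B + 4G = 4(6) + 4(6) = 48  ✓
7. G = 6 lies in [6, 8]  ✓
8. G^2 + C^2 = 6^2 + 1^2 = 36 + 1 = 37  ✓

Constraint 2 does not hold.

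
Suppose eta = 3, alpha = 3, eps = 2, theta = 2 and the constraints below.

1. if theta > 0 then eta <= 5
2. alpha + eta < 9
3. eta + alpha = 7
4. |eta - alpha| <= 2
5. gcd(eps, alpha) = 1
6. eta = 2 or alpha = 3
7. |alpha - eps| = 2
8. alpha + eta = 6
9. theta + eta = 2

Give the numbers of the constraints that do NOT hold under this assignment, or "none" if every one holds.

Constraints 3, 7, 9 are violated.

1. theta = 2 > 0, so we need eta ≤ 5; eta = 3 ≤ 5 — holds.
2. alpha + eta = 3 + 3 = 6; 6 < 9 — holds.
3. eta + alpha = 3 + 3 = 6, not 7 — does not hold.
4. |3 - 3| = 0; 0 ≤ 2 — holds.
5. gcd(2, 3) = 1 — holds.
6. eta = 3 ≠ 2, but alpha = 3 = 3 (second disjunct) — holds.
7. |3 - 2| = 1, not 2 — does not hold.
8. alpha + eta = 3 + 3 = 6 — holds.
9. theta + eta = 2 + 3 = 5, not 2 — does not hold.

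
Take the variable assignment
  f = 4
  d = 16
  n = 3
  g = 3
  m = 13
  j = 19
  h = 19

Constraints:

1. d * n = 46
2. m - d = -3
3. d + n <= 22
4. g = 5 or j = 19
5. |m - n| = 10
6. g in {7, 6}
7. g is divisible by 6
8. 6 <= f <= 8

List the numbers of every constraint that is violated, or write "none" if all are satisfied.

1. d * n = 16 * 3 = 48, not 46 — does not hold.
2. m - d = 13 - 16 = -3 — holds.
3. d + n = 16 + 3 = 19; 19 ≤ 22 — holds.
4. g = 3 ≠ 5, but j = 19 = 19 (second disjunct) — holds.
5. |13 - 3| = 10 — holds.
6. g = 3 is not in {7, 6} — does not hold.
7. 3 = 6*0 + 3, so 6 does not divide 3 — does not hold.
8. f = 4 is outside [6, 8] — does not hold.

No — constraints 1, 6, 7, and 8 are not satisfied.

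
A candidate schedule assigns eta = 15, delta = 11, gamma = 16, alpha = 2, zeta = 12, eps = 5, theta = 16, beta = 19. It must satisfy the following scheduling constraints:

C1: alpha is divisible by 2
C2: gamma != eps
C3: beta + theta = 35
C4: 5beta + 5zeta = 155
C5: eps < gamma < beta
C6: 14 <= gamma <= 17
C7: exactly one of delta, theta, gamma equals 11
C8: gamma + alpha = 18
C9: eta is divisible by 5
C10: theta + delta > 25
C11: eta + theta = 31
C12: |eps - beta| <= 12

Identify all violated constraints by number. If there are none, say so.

C1: 2 / 2 = 1, so 2 divides 2 — holds.
C2: gamma = 16, eps = 5; distinct — holds.
C3: beta + theta = 19 + 16 = 35 — holds.
C4: 5beta + 5zeta = 5(19) + 5(12) = 155 — holds.
C5: values 5 < 16 < 19 — holds.
C6: gamma = 16 lies in [14, 17] — holds.
C7: delta=11, theta=16, gamma=16; 1 of them equals 11 — holds.
C8: gamma + alpha = 16 + 2 = 18 — holds.
C9: 15 / 5 = 3, so 5 divides 15 — holds.
C10: theta + delta = 16 + 11 = 27; 27 > 25 — holds.
C11: eta + theta = 15 + 16 = 31 — holds.
C12: |5 - 19| = 14; 14 > 12, exceeds bound 12 — does not hold.

Constraint 12 does not hold.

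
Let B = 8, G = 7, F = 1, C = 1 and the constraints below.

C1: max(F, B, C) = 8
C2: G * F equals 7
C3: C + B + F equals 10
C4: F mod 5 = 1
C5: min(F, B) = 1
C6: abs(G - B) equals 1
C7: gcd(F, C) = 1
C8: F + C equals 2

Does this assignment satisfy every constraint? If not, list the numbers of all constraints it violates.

C1: max(1, 8, 1) = 8 — OK.
C2: G * F = 7 * 1 = 7 — OK.
C3: C + B + F = 1 + 8 + 1 = 10 — OK.
C4: 1 mod 5 = 1 — OK.
C5: min(1, 8) = 1 — OK.
C6: abs(7 - 8) = 1 — OK.
C7: gcd(1, 1) = 1 — OK.
C8: F + C = 1 + 1 = 2 — OK.

The assignment satisfies every constraint.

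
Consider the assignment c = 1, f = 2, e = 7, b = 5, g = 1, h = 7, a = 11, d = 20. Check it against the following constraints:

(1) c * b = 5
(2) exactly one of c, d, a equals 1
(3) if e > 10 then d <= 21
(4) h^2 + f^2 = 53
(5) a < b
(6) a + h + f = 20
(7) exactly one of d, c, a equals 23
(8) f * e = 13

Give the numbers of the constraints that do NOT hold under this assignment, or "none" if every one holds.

Constraints 5, 7, 8 are violated.

(1) c * b = 1 * 5 = 5 — satisfied.
(2) c=1, d=20, a=11; 1 of them equals 1 — satisfied.
(3) e = 7, not > 10; antecedent false, conditional vacuously true — satisfied.
(4) h^2 + f^2 = 7^2 + 2^2 = 49 + 4 = 53 — satisfied.
(5) a = 11, b = 5; 11 ≥ 5 (want <) — violated.
(6) a + h + f = 11 + 7 + 2 = 20 — satisfied.
(7) d=20, c=1, a=11; 0 of them equal 23, not exactly one — violated.
(8) f * e = 2 * 7 = 14, not 13 — violated.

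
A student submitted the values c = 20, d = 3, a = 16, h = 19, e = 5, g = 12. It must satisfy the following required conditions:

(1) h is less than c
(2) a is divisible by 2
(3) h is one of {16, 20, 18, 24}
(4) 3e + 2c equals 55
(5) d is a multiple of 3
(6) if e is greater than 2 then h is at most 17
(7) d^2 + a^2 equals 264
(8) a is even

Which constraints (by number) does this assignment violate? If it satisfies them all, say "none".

Constraints 3, 6, 7 do not hold.

(1) h = 19, c = 20; 19 < 20  yes
(2) 16 / 2 = 8, so 2 divides 16  yes
(3) h = 19 is not in {16, 20, 18, 24}  no
(4) 3e + 2c = 3(5) + 2(20) = 55  yes
(5) 3 / 3 = 1, so 3 divides 3  yes
(6) e = 5 > 2, so we need h ≤ 17; but h = 19 > 17  no
(7) d^2 + a^2 = 3^2 + 16^2 = 9 + 256 = 265, not 264  no
(8) a = 16 is even  yes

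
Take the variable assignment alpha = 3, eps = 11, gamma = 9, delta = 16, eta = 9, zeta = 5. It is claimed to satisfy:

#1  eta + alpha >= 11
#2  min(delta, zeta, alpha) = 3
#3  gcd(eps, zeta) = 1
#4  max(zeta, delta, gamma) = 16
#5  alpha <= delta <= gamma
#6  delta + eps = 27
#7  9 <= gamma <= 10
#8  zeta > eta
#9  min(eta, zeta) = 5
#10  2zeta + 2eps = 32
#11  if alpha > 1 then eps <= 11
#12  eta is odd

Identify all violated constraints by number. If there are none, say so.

#1 eta + alpha = 9 + 3 = 12; 12 ≥ 11  yes
#2 min(16, 5, 3) = 3  yes
#3 gcd(11, 5) = 1  yes
#4 max(5, 16, 9) = 16  yes
#5 values 3, 16, 9; delta = 16 is not <= gamma = 9  no
#6 delta + eps = 16 + 11 = 27  yes
#7 gamma = 9 lies in [9, 10]  yes
#8 zeta = 5, eta = 9; 5 ≤ 9 (want >)  no
#9 min(9, 5) = 5  yes
#10 2zeta + 2eps = 2(5) + 2(11) = 32  yes
#11 alpha = 3 > 1, so we need eps ≤ 11; eps = 11 ≤ 11  yes
#12 eta = 9 is odd  yes

Violated: 5, 8.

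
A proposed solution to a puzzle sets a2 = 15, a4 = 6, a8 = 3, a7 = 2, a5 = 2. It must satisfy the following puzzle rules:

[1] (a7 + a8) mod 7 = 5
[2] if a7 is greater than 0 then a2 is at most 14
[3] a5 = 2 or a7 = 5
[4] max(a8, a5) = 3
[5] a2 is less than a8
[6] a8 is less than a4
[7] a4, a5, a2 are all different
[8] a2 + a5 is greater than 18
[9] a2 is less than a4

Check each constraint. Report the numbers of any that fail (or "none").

No — constraints 2, 5, 8, and 9 are not satisfied.

[1] a7 + a8 = 5; 5 mod 7 = 5 — OK.
[2] a7 = 2 > 0, so we need a2 ≤ 14; but a2 = 15 > 14 — violated.
[3] a5 = 2 = 2 (first disjunct) — OK.
[4] max(3, 2) = 3 — OK.
[5] a2 = 15, a8 = 3; 15 ≥ 3 (want <) — violated.
[6] a8 = 3, a4 = 6; 3 < 6 — OK.
[7] values 6, 2, 15 are pairwise distinct — OK.
[8] a2 + a5 = 15 + 2 = 17; 17 ≤ 18, bound 18 not met — violated.
[9] a2 = 15, a4 = 6; 15 ≥ 6 (want <) — violated.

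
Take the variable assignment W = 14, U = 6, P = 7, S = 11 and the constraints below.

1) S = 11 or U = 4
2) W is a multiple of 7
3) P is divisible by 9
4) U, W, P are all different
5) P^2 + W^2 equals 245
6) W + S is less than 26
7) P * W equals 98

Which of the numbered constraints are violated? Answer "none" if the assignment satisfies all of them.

1) S = 11 = 11 (first disjunct) — OK.
2) 14 / 7 = 2, so 7 divides 14 — OK.
3) 7 = 9*0 + 7, so 9 does not divide 7 — violated.
4) values 6, 14, 7 are pairwise distinct — OK.
5) P^2 + W^2 = 7^2 + 14^2 = 49 + 196 = 245 — OK.
6) W + S = 14 + 11 = 25; 25 < 26 — OK.
7) P * W = 7 * 14 = 98 — OK.

Constraint 3 does not hold.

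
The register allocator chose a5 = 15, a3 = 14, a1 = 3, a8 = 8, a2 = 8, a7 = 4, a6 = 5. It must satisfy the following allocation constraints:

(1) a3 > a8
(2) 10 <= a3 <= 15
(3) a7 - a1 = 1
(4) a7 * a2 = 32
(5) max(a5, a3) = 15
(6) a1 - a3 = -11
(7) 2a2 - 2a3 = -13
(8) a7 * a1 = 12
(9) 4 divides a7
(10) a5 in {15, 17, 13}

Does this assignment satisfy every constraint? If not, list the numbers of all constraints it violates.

(1) a3 = 14, a8 = 8; 14 > 8 — holds.
(2) a3 = 14 lies in [10, 15] — holds.
(3) a7 - a1 = 4 - 3 = 1 — holds.
(4) a7 * a2 = 4 * 8 = 32 — holds.
(5) max(15, 14) = 15 — holds.
(6) a1 - a3 = 3 - 14 = -11 — holds.
(7) 2a2 - 2a3 = 2(8) - 2(14) = -12, not -13 — fails.
(8) a7 * a1 = 4 * 3 = 12 — holds.
(9) 4 / 4 = 1, so 4 divides 4 — holds.
(10) a5 = 15 is in {15, 17, 13} — holds.

The assignment fails constraint 7.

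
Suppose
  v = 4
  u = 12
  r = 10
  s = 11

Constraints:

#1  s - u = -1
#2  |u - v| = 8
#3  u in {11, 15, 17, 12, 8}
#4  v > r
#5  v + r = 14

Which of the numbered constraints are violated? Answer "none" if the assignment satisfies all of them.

Constraint 4 is violated.

#1 s - u = 11 - 12 = -1 — OK.
#2 |12 - 4| = 8 — OK.
#3 u = 12 is in {11, 15, 17, 12, 8} — OK.
#4 v = 4, r = 10; 4 ≤ 10 (want >) — violated.
#5 v + r = 4 + 10 = 14 — OK.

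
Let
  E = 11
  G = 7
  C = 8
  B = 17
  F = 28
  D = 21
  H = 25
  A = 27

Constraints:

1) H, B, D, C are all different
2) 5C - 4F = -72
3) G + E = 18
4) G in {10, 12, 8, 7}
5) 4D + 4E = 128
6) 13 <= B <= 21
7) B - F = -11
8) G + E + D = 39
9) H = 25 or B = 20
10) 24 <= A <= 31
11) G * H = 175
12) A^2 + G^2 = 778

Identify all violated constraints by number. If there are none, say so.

1) values 25, 17, 21, 8 are pairwise distinct — OK.
2) 5C - 4F = 5(8) - 4(28) = -72 — OK.
3) G + E = 7 + 11 = 18 — OK.
4) G = 7 is in {10, 12, 8, 7} — OK.
5) 4D + 4E = 4(21) + 4(11) = 128 — OK.
6) B = 17 lies in [13, 21] — OK.
7) B - F = 17 - 28 = -11 — OK.
8) G + E + D = 7 + 11 + 21 = 39 — OK.
9) H = 25 = 25 (first disjunct) — OK.
10) A = 27 lies in [24, 31] — OK.
11) G * H = 7 * 25 = 175 — OK.
12) A^2 + G^2 = 27^2 + 7^2 = 729 + 49 = 778 — OK.

The assignment satisfies every constraint.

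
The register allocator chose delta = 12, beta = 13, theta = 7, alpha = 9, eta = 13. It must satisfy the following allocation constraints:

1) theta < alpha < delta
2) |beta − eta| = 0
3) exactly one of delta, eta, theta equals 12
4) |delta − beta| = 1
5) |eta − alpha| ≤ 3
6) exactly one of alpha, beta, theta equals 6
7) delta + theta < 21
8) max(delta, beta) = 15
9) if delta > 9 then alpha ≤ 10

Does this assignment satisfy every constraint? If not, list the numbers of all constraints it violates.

Constraints 5, 6, and 8 do not hold.

1) values 7 < 9 < 12 — holds.
2) |13 − 13| = 0 — holds.
3) delta=12, eta=13, theta=7; 1 of them equals 12 — holds.
4) |12 − 13| = 1 — holds.
5) |13 − 9| = 4; 4 > 3, exceeds bound 3 — does not hold.
6) alpha=9, beta=13, theta=7; 0 of them equal 6, not exactly one — does not hold.
7) delta + theta = 12 + 7 = 19; 19 < 21 — holds.
8) max(12, 13) = 13, not 15 — does not hold.
9) delta = 12 > 9, so we need alpha ≤ 10; alpha = 9 ≤ 10 — holds.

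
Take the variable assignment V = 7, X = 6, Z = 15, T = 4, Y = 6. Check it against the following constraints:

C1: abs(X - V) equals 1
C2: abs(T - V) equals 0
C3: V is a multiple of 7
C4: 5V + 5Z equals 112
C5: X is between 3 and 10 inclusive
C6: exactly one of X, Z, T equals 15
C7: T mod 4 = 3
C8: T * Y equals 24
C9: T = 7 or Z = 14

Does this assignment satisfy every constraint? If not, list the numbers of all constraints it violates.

No — constraints 2, 4, 7, 9 are not satisfied.

C1: abs(6 - 7) = 1 — satisfied.
C2: abs(4 - 7) = 3, not 0 — violated.
C3: 7 / 7 = 1, so 7 divides 7 — satisfied.
C4: 5V + 5Z = 5(7) + 5(15) = 110, not 112 — violated.
C5: X = 6 lies in [3, 10] — satisfied.
C6: X=6, Z=15, T=4; 1 of them equals 15 — satisfied.
C7: 4 mod 4 = 0, not 3 — violated.
C8: T * Y = 4 * 6 = 24 — satisfied.
C9: T = 4 ≠ 7 and Z = 15 ≠ 14; both disjuncts false — violated.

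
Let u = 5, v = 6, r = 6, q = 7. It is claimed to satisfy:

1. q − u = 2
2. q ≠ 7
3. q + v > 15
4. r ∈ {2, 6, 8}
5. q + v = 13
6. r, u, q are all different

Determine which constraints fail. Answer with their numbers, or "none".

1. q − u = 7 − 5 = 2 — OK.
2. q = 7, but 7 is required to differ — violated.
3. q + v = 7 + 6 = 13; 13 ≤ 15, bound 15 not met — violated.
4. r = 6 is in {2, 6, 8} — OK.
5. q + v = 7 + 6 = 13 — OK.
6. values 6, 5, 7 are pairwise distinct — OK.

Constraints 2 and 3 are violated.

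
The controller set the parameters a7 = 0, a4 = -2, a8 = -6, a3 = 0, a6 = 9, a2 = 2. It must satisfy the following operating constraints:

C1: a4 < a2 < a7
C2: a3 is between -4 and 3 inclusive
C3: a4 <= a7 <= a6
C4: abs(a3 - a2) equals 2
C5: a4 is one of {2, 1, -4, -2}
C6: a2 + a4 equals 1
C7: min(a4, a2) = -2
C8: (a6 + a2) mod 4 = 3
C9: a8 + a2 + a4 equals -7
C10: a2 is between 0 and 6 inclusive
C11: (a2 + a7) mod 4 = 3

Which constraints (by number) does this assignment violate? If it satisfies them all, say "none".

Constraints 1, 6, 9, and 11 do not hold.

C1: values -2, 2, 0; a2 = 2 is not < a7 = 0  ✗
C2: a3 = 0 lies in [-4, 3]  ✓
C3: values -2 <= 0 <= 9  ✓
C4: abs(0 - 2) = 2  ✓
C5: a4 = -2 is in {2, 1, -4, -2}  ✓
C6: a2 + a4 = 2 + (-2) = 0, not 1  ✗
C7: min(-2, 2) = -2  ✓
C8: a6 + a2 = 11; 11 mod 4 = 3  ✓
C9: a8 + a2 + a4 = -6 + 2 + (-2) = -6, not -7  ✗
C10: a2 = 2 lies in [0, 6]  ✓
C11: a2 + a7 = 2; 2 mod 4 = 2, not 3  ✗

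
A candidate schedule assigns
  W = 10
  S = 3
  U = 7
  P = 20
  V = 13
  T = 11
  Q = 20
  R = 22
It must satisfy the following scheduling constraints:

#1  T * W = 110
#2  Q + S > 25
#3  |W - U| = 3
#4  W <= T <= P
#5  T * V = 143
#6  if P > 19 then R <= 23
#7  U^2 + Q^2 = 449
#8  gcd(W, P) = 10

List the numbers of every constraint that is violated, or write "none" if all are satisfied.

#1 T * W = 11 * 10 = 110  OK
#2 Q + S = 20 + 3 = 23; 23 ≤ 25, bound 25 not met  FAIL
#3 |10 - 7| = 3  OK
#4 values 10 <= 11 <= 20  OK
#5 T * V = 11 * 13 = 143  OK
#6 P = 20 > 19, so we need R ≤ 23; R = 22 ≤ 23  OK
#7 U^2 + Q^2 = 7^2 + 20^2 = 49 + 400 = 449  OK
#8 gcd(10, 20) = 10  OK

Constraint 2 is violated.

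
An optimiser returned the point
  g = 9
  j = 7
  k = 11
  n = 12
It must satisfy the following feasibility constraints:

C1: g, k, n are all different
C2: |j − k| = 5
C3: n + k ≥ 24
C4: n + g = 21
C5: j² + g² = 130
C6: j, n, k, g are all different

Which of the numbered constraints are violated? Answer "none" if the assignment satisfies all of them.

No — constraints 2 and 3 are not satisfied.

C1: values 9, 11, 12 are pairwise distinct — holds.
C2: |7 − 11| = 4, not 5 — fails.
C3: n + k = 12 + 11 = 23; 23 < 24, bound 24 not met — fails.
C4: n + g = 12 + 9 = 21 — holds.
C5: j² + g² = 7² + 9² = 49 + 81 = 130 — holds.
C6: values 7, 12, 11, 9 are pairwise distinct — holds.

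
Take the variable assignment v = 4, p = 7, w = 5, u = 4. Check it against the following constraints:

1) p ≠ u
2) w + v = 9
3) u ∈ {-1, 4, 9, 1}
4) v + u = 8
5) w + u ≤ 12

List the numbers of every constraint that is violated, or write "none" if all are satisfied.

1) p = 7, u = 4; distinct  ✓
2) w + v = 5 + 4 = 9  ✓
3) u = 4 is in {-1, 4, 9, 1}  ✓
4) v + u = 4 + 4 = 8  ✓
5) w + u = 5 + 4 = 9; 9 ≤ 12  ✓

None — every constraint holds.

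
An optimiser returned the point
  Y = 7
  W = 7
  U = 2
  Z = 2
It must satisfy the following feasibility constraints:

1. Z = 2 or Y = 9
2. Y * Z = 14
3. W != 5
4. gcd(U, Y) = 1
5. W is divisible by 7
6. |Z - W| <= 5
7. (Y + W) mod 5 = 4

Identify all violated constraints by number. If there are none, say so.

The assignment satisfies every constraint.

1. Z = 2 = 2 (first disjunct)  true
2. Y * Z = 7 * 2 = 14  true
3. W = 7, and 7 ≠ 5  true
4. gcd(2, 7) = 1  true
5. 7 / 7 = 1, so 7 divides 7  true
6. |2 - 7| = 5; 5 ≤ 5  true
7. Y + W = 14; 14 mod 5 = 4  true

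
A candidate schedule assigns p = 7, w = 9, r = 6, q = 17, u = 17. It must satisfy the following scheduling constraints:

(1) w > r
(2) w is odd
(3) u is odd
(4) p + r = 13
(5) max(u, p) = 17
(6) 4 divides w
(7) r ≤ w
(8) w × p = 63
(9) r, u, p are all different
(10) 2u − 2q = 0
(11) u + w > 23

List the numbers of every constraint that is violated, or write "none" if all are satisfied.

(1) w = 9, r = 6; 9 > 6 — satisfied.
(2) w = 9 is odd — satisfied.
(3) u = 17 is odd — satisfied.
(4) p + r = 7 + 6 = 13 — satisfied.
(5) max(17, 7) = 17 — satisfied.
(6) 9 = 4×2 + 1, so 4 does not divide 9 — violated.
(7) r = 6, w = 9; 6 ≤ 9 — satisfied.
(8) w × p = 9 × 7 = 63 — satisfied.
(9) values 6, 17, 7 are pairwise distinct — satisfied.
(10) 2u − 2q = 2(17) − 2(17) = 0 — satisfied.
(11) u + w = 17 + 9 = 26; 26 > 23 — satisfied.

Violated: 6.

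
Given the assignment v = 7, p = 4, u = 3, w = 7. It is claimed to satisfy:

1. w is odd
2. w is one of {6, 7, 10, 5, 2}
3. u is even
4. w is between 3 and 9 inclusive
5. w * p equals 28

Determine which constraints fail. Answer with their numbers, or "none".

1. w = 7 is odd  true
2. w = 7 is in {6, 7, 10, 5, 2}  true
3. u = 3 is odd  false
4. w = 7 lies in [3, 9]  true
5. w * p = 7 * 4 = 28  true

No — constraint 3 is not satisfied.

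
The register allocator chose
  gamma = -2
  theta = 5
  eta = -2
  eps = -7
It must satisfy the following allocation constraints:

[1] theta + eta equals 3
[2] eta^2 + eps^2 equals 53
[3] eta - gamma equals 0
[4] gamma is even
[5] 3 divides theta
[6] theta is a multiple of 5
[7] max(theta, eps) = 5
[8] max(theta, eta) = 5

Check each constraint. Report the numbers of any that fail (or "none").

No — constraint 5 is not satisfied.

[1] theta + eta = 5 + (-2) = 3 — holds.
[2] eta^2 + eps^2 = (-2)^2 + (-7)^2 = 4 + 49 = 53 — holds.
[3] eta - gamma = -2 - (-2) = 0 — holds.
[4] gamma = -2 is even — holds.
[5] 5 = 3*1 + 2, so 3 does not divide 5 — does not hold.
[6] 5 / 5 = 1, so 5 divides 5 — holds.
[7] max(5, -7) = 5 — holds.
[8] max(5, -2) = 5 — holds.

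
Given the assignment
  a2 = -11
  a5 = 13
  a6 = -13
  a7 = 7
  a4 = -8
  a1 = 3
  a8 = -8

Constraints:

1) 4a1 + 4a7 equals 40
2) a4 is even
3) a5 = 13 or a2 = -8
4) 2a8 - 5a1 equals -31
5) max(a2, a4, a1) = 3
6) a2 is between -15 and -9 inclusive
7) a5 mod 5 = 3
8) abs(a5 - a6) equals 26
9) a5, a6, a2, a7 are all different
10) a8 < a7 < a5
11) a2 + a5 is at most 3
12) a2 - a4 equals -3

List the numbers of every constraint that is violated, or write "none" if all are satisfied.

No violations.

1) 4a1 + 4a7 = 4(3) + 4(7) = 40  holds
2) a4 = -8 is even  holds
3) a5 = 13 = 13 (first disjunct)  holds
4) 2a8 - 5a1 = 2(-8) - 5(3) = -31  holds
5) max(-11, -8, 3) = 3  holds
6) a2 = -11 lies in [-15, -9]  holds
7) 13 mod 5 = 3  holds
8) abs(13 - (-13)) = 26  holds
9) values 13, -13, -11, 7 are pairwise distinct  holds
10) values -8 < 7 < 13  holds
11) a2 + a5 = -11 + 13 = 2; 2 ≤ 3  holds
12) a2 - a4 = -11 - (-8) = -3  holds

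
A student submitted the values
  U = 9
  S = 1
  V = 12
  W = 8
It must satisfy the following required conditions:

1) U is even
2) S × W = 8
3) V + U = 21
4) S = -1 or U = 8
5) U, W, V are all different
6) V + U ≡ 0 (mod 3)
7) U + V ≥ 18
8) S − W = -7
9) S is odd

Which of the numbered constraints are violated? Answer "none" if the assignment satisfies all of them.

The assignment fails constraints 1 and 4.

1) U = 9 is odd  false
2) S × W = 1 × 8 = 8  true
3) V + U = 12 + 9 = 21  true
4) S = 1 ≠ -1 and U = 9 ≠ 8; both disjuncts false  false
5) values 9, 8, 12 are pairwise distinct  true
6) V + U = 21; 21 mod 3 = 0  true
7) U + V = 9 + 12 = 21; 21 ≥ 18  true
8) S − W = 1 − 8 = -7  true
9) S = 1 is odd  true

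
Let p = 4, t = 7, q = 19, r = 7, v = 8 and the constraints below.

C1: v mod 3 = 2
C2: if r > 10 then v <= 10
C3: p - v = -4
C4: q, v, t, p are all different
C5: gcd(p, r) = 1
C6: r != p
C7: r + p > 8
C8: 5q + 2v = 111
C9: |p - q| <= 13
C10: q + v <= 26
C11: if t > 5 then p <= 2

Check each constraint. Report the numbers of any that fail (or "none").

Violated: 9, 10, and 11.

C1: 8 mod 3 = 2 — OK.
C2: r = 7, not > 10; antecedent false, conditional vacuously true — OK.
C3: p - v = 4 - 8 = -4 — OK.
C4: values 19, 8, 7, 4 are pairwise distinct — OK.
C5: gcd(4, 7) = 1 — OK.
C6: r = 7, p = 4; distinct — OK.
C7: r + p = 7 + 4 = 11; 11 > 8 — OK.
C8: 5q + 2v = 5(19) + 2(8) = 111 — OK.
C9: |4 - 19| = 15; 15 > 13, exceeds bound 13 — violated.
C10: q + v = 19 + 8 = 27; 27 > 26, bound 26 not met — violated.
C11: t = 7 > 5, so we need p ≤ 2; but p = 4 > 2 — violated.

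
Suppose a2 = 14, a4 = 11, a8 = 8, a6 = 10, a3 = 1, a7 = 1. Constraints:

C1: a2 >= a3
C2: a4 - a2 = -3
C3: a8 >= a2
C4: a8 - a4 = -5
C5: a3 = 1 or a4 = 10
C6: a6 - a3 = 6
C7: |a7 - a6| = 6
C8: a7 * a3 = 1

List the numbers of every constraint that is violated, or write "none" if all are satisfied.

C1: a2 = 14, a3 = 1; 14 ≥ 1 — holds.
C2: a4 - a2 = 11 - 14 = -3 — holds.
C3: a8 = 8, a2 = 14; 8 < 14 (want ≥) — does not hold.
C4: a8 - a4 = 8 - 11 = -3, not -5 — does not hold.
C5: a3 = 1 = 1 (first disjunct) — holds.
C6: a6 - a3 = 10 - 1 = 9, not 6 — does not hold.
C7: |1 - 10| = 9, not 6 — does not hold.
C8: a7 * a3 = 1 * 1 = 1 — holds.

Violated: 3, 4, 6, 7.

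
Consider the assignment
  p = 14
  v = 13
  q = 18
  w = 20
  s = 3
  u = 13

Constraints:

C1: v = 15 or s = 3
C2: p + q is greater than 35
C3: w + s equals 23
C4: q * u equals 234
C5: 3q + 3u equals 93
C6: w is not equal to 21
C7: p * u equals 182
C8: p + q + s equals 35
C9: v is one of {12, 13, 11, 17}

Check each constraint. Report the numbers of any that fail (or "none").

C1: v = 13 ≠ 15, but s = 3 = 3 (second disjunct) — holds.
C2: p + q = 14 + 18 = 32; 32 ≤ 35, bound 35 not met — does not hold.
C3: w + s = 20 + 3 = 23 — holds.
C4: q * u = 18 * 13 = 234 — holds.
C5: 3q + 3u = 3(18) + 3(13) = 93 — holds.
C6: w = 20, and 20 ≠ 21 — holds.
C7: p * u = 14 * 13 = 182 — holds.
C8: p + q + s = 14 + 18 + 3 = 35 — holds.
C9: v = 13 is in {12, 13, 11, 17} — holds.

Constraint 2 is violated.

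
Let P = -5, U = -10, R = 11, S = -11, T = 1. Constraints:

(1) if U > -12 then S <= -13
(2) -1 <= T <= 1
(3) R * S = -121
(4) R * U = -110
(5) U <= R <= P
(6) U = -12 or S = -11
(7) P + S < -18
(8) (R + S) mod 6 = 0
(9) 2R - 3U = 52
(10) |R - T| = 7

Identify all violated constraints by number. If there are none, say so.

No — constraints 1, 5, 7, and 10 are not satisfied.

(1) U = -10 > -12, so we need S ≤ -13; but S = -11 > -13  ✘
(2) T = 1 lies in [-1, 1]  ✔
(3) R * S = 11 * (-11) = -121  ✔
(4) R * U = 11 * (-10) = -110  ✔
(5) values -10, 11, -5; R = 11 is not <= P = -5  ✘
(6) U = -10 ≠ -12, but S = -11 = -11 (second disjunct)  ✔
(7) P + S = -5 + (-11) = -16; -16 ≥ -18, bound -18 not met  ✘
(8) R + S = 0; 0 mod 6 = 0  ✔
(9) 2R - 3U = 2(11) - 3(-10) = 52  ✔
(10) |11 - 1| = 10, not 7  ✘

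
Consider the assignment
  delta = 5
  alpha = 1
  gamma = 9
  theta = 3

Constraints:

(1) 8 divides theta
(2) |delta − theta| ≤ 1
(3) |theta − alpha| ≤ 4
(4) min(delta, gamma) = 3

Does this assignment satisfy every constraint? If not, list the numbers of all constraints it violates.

The assignment fails constraints 1, 2, and 4.

(1) 3 = 8×0 + 3, so 8 does not divide 3 — fails.
(2) |5 − 3| = 2; 2 > 1, exceeds bound 1 — fails.
(3) |3 − 1| = 2; 2 ≤ 4 — holds.
(4) min(5, 9) = 5, not 3 — fails.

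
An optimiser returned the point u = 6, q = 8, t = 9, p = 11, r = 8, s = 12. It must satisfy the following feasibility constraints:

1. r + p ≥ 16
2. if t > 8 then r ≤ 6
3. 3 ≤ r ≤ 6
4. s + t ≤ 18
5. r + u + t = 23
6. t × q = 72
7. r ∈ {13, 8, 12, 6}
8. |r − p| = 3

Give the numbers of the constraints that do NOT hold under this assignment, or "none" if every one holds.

No — constraints 2, 3, and 4 are not satisfied.

1. r + p = 8 + 11 = 19; 19 ≥ 16 — holds.
2. t = 9 > 8, so we need r ≤ 6; but r = 8 > 6 — fails.
3. r = 8 is outside [3, 6] — fails.
4. s + t = 12 + 9 = 21; 21 > 18, bound 18 not met — fails.
5. r + u + t = 8 + 6 + 9 = 23 — holds.
6. t × q = 9 × 8 = 72 — holds.
7. r = 8 is in {13, 8, 12, 6} — holds.
8. |8 − 11| = 3 — holds.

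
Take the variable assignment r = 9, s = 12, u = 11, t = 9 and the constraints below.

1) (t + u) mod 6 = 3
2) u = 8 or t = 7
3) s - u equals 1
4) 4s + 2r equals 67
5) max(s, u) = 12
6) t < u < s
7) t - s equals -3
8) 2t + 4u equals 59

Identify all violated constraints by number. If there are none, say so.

Constraints 1, 2, 4, 8 do not hold.

1) t + u = 20; 20 mod 6 = 2, not 3  ✗
2) u = 11 ≠ 8 and t = 9 ≠ 7; both disjuncts false  ✗
3) s - u = 12 - 11 = 1  ✓
4) 4s + 2r = 4(12) + 2(9) = 66, not 67  ✗
5) max(12, 11) = 12  ✓
6) values 9 < 11 < 12  ✓
7) t - s = 9 - 12 = -3  ✓
8) 2t + 4u = 2(9) + 4(11) = 62, not 59  ✗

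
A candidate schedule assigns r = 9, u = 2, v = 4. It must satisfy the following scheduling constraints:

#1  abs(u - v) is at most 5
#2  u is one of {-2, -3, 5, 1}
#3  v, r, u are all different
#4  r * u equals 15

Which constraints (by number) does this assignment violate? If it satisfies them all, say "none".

Constraints 2 and 4 do not hold.

#1 abs(2 - 4) = 2; 2 ≤ 5  true
#2 u = 2 is not in {-2, -3, 5, 1}  false
#3 values 4, 9, 2 are pairwise distinct  true
#4 r * u = 9 * 2 = 18, not 15  false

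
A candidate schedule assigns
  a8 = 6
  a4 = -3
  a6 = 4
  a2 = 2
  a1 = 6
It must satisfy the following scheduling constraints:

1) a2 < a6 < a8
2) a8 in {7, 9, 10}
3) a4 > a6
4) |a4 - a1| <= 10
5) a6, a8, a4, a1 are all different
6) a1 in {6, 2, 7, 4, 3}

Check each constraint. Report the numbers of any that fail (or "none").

Constraints 2, 3, and 5 do not hold.

1) values 2 < 4 < 6 — OK.
2) a8 = 6 is not in {7, 9, 10} — violated.
3) a4 = -3, a6 = 4; -3 ≤ 4 (want >) — violated.
4) |-3 - 6| = 9; 9 ≤ 10 — OK.
5) a8 = a1 = 6, not all different — violated.
6) a1 = 6 is in {6, 2, 7, 4, 3} — OK.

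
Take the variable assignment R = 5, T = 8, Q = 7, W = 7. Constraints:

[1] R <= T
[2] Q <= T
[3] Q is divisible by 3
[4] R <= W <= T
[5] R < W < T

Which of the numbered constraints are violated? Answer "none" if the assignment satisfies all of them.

[1] R = 5, T = 8; 5 ≤ 8  ✓
[2] Q = 7, T = 8; 7 ≤ 8  ✓
[3] 7 = 3*2 + 1, so 3 does not divide 7  ✗
[4] values 5 <= 7 <= 8  ✓
[5] values 5 < 7 < 8  ✓

No — constraint 3 is not satisfied.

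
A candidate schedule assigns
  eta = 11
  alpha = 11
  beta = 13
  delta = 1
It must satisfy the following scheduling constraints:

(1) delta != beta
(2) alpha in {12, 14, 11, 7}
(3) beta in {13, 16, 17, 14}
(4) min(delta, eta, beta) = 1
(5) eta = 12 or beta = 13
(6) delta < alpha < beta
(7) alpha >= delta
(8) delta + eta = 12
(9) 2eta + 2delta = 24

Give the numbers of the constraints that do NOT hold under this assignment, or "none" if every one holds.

(1) delta = 1, beta = 13; distinct — OK.
(2) alpha = 11 is in {12, 14, 11, 7} — OK.
(3) beta = 13 is in {13, 16, 17, 14} — OK.
(4) min(1, 11, 13) = 1 — OK.
(5) eta = 11 ≠ 12, but beta = 13 = 13 (second disjunct) — OK.
(6) values 1 < 11 < 13 — OK.
(7) alpha = 11, delta = 1; 11 ≥ 1 — OK.
(8) delta + eta = 1 + 11 = 12 — OK.
(9) 2eta + 2delta = 2(11) + 2(1) = 24 — OK.

No violations.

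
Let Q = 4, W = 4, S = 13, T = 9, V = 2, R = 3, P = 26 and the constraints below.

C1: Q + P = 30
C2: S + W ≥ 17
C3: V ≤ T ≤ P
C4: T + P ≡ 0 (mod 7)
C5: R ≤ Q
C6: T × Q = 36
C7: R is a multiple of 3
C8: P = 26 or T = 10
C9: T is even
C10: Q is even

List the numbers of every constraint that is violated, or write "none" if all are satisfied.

Constraint 9 does not hold.

C1: Q + P = 4 + 26 = 30 — holds.
C2: S + W = 13 + 4 = 17; 17 ≥ 17 — holds.
C3: values 2 ≤ 9 ≤ 26 — holds.
C4: T + P = 35; 35 mod 7 = 0 — holds.
C5: R = 3, Q = 4; 3 ≤ 4 — holds.
C6: T × Q = 9 × 4 = 36 — holds.
C7: 3 / 3 = 1, so 3 divides 3 — holds.
C8: P = 26 = 26 (first disjunct) — holds.
C9: T = 9 is odd — fails.
C10: Q = 4 is even — holds.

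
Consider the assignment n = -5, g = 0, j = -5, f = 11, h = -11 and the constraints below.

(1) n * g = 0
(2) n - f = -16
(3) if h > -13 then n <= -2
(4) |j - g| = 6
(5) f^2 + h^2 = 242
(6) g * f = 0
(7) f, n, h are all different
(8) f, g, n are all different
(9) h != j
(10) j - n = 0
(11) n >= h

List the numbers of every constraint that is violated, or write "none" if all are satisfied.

Constraint 4 does not hold.

(1) n * g = -5 * 0 = 0 — OK.
(2) n - f = -5 - 11 = -16 — OK.
(3) h = -11 > -13, so we need n ≤ -2; n = -5 ≤ -2 — OK.
(4) |-5 - 0| = 5, not 6 — violated.
(5) f^2 + h^2 = 11^2 + (-11)^2 = 121 + 121 = 242 — OK.
(6) g * f = 0 * 11 = 0 — OK.
(7) values 11, -5, -11 are pairwise distinct — OK.
(8) values 11, 0, -5 are pairwise distinct — OK.
(9) h = -11, j = -5; distinct — OK.
(10) j - n = -5 - (-5) = 0 — OK.
(11) n = -5, h = -11; -5 ≥ -11 — OK.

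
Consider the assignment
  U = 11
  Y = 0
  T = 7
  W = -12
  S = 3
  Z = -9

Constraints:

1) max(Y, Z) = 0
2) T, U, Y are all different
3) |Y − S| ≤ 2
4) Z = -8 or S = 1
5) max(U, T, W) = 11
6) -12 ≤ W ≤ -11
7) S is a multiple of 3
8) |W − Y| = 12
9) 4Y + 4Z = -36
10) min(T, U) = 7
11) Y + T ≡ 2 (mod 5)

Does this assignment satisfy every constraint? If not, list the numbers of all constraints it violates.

1) max(0, -9) = 0 — holds.
2) values 7, 11, 0 are pairwise distinct — holds.
3) |0 − 3| = 3; 3 > 2, exceeds bound 2 — fails.
4) Z = -9 ≠ -8 and S = 3 ≠ 1; both disjuncts false — fails.
5) max(11, 7, -12) = 11 — holds.
6) W = -12 lies in [-12, -11] — holds.
7) 3 / 3 = 1, so 3 divides 3 — holds.
8) |-12 − 0| = 12 — holds.
9) 4Y + 4Z = 4(0) + 4(-9) = -36 — holds.
10) min(7, 11) = 7 — holds.
11) Y + T = 7; 7 mod 5 = 2 — holds.

Violated: 3, 4.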